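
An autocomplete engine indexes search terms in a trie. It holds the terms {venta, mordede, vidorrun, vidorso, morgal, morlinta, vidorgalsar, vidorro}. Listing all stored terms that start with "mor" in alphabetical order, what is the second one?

morgal

Words with prefix "mor", in lexicographic order: "mordede", "morgal", "morlinta"
The 2nd is morgal.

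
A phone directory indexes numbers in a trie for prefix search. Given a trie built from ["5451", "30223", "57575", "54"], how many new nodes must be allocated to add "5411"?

"54" is already a path in the trie; the remaining "11" must be added.
Each of the 2 remaining characters creates one node.

2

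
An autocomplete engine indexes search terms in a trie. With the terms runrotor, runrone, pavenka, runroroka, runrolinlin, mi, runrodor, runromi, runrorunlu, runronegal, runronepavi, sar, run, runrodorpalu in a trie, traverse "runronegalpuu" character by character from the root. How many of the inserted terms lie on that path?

Check each prefix of "runronegalpuu" against the stored set — each match is an end-marker on the path.
Prefixes of the query that are stored words: "run", "runrone", "runronegal"
Count: 3

3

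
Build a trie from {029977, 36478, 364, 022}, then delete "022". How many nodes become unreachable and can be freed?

A node on "022"'s path can go only if nothing else ends at it or branches off below it.
The suffix "2" (1 node) is used only by "022"; the node for "02" still has the child "9", so pruning stops there.
Nodes removed: 1

1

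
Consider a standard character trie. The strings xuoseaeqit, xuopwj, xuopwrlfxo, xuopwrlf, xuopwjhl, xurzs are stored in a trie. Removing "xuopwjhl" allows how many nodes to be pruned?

2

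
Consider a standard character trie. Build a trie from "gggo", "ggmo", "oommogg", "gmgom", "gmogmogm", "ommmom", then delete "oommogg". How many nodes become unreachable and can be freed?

6

A node on "oommogg"'s path can go only if nothing else ends at it or branches off below it.
The suffix "ommogg" (6 nodes) is used only by "oommogg"; the node for "o" still has the child "m", so pruning stops there.
Nodes removed: 6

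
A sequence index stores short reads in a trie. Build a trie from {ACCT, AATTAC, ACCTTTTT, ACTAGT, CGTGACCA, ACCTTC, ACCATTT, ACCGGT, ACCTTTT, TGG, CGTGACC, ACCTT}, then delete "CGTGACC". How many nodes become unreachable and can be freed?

0

After clearing the end-marker at "CGTGACC", prune upward until reaching a node still needed by another word.
Every node on "CGTGACC" is still needed (e.g. by "CGTGACCA"), so nothing is freed.
Nodes removed: 0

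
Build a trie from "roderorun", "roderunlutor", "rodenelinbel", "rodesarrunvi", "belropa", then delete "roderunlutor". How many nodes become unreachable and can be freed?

7

After clearing the end-marker at "roderunlutor", prune upward until reaching a node still needed by another word.
The suffix "unlutor" (7 nodes) is used only by "roderunlutor"; the node for "roder" still has the child "o", so pruning stops there.
Nodes removed: 7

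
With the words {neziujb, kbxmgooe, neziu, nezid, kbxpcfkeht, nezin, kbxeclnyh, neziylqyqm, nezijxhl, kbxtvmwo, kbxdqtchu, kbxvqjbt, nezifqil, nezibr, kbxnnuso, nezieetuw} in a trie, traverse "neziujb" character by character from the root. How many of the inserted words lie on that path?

2

Check each prefix of "neziujb" against the stored set — each match is an end-marker on the path.
Prefixes of the query that are stored words: "neziu", "neziujb"
Count: 2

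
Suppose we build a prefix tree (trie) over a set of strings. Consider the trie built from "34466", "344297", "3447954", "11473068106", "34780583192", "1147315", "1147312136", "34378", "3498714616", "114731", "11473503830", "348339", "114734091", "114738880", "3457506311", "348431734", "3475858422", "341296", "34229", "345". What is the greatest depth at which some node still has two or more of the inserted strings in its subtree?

6

Look for the deepest trie node that still has at least two words in its subtree.
"114731" and "1147312136" agree on "114731" (6 characters) before diverging; nothing deeper is shared.
Longest shared-prefix length: 6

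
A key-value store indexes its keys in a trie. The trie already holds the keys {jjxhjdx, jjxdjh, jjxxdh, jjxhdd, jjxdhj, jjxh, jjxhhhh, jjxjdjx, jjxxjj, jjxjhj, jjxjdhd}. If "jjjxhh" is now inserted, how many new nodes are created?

"jj" is already a path in the trie; the remaining "jxhh" must be added.
New nodes needed: |"jjjxhh"| − 2 = 6 − 2 = 4.

4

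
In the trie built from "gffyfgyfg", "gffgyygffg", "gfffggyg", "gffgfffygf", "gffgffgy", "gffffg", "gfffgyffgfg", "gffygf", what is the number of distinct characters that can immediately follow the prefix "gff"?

3

Walk "gff" from the root, arriving at one node.
Characters that immediately follow "gff" among the stored strings: {f, g, y}.
That node has 3 child edges.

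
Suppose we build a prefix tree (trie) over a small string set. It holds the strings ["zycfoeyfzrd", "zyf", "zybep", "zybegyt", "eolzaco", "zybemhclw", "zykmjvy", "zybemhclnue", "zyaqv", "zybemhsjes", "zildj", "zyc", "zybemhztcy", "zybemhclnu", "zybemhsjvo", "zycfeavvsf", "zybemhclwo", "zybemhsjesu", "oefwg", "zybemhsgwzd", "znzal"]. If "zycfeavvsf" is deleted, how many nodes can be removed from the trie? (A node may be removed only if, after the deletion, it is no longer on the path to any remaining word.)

6

After clearing the end-marker at "zycfeavvsf", prune upward until reaching a node still needed by another word.
The suffix "eavvsf" (6 nodes) is used only by "zycfeavvsf"; the node for "zycf" still has the child "o", so pruning stops there.
Nodes removed: 6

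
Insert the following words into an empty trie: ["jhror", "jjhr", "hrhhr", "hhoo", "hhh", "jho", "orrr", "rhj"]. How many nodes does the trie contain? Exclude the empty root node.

25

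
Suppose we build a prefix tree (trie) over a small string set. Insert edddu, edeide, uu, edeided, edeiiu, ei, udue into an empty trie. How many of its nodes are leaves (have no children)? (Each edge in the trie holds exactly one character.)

Leaves are exactly the stored words that no other stored word extends.
Those words: "edddu", "edeided", "edeiiu", "ei", "udue", "uu"
Leaf count: 6

6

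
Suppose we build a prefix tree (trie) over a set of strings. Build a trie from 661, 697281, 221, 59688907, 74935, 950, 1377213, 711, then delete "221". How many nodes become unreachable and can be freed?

Walk "221" from the leaf back toward the root, removing each node that no remaining word uses.
No other word shares any prefix with "221", so all 3 of its nodes go.
Nodes removed: 3

3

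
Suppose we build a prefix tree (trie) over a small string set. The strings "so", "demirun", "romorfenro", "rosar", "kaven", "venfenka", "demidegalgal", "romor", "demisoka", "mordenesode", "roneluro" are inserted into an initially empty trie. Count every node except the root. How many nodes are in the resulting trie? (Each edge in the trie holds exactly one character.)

64

Trace insertions, counting only characters that open a new branch:
  "so" → 2 new (s, o)
  "demirun" → 7 new (d, e, m, i, r, u, n)
  "romorfenro" → 10 new (r, o, m, o, r, f, e, n, r, o)
  "rosar" → prefix "ro" already present; 3 new (s, a, r)
  "kaven" → 5 new (k, a, v, e, n)
  "venfenka" → 8 new (v, e, n, f, e, n, k, a)
  "demidegalgal" → prefix "demi" already present; 8 new (d, e, g, a, l, g, a, l)
  "romor" → prefix "romor" already present; 0 new (none)
  "demisoka" → prefix "demi" already present; 4 new (s, o, k, a)
  "mordenesode" → 11 new (m, o, r, d, e, n, e, s, o, d, e)
  "roneluro" → prefix "ro" already present; 6 new (n, e, l, u, r, o)
Total nodes = 2 + 7 + 10 + 3 + 5 + 8 + 8 + 0 + 4 + 11 + 6 = 64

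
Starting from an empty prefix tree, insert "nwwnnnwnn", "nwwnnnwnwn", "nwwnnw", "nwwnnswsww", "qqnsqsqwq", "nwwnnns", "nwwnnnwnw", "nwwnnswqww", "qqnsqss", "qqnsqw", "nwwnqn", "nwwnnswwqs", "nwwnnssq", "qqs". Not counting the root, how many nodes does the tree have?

Insert word by word; a character creates a node only if that edge doesn't already exist:
  "nwwnnnwnn" → 9 new (n, w, w, n, n, n, w, n, n)
  "nwwnnnwnwn" → prefix "nwwnnnwn" already present; 2 new (w, n)
  "nwwnnw" → prefix "nwwnn" already present; 1 new (w)
  "nwwnnswsww" → prefix "nwwnn" already present; 5 new (s, w, s, w, w)
  "qqnsqsqwq" → 9 new (q, q, n, s, q, s, q, w, q)
  "nwwnnns" → prefix "nwwnnn" already present; 1 new (s)
  "nwwnnnwnw" → prefix "nwwnnnwnw" already present; 0 new (none)
  "nwwnnswqww" → prefix "nwwnnsw" already present; 3 new (q, w, w)
  "qqnsqss" → prefix "qqnsqs" already present; 1 new (s)
  "qqnsqw" → prefix "qqnsq" already present; 1 new (w)
  "nwwnqn" → prefix "nwwn" already present; 2 new (q, n)
  "nwwnnswwqs" → prefix "nwwnnsw" already present; 3 new (w, q, s)
  "nwwnnssq" → prefix "nwwnns" already present; 2 new (s, q)
  "qqs" → prefix "qq" already present; 1 new (s)
Total nodes = 9 + 2 + 1 + 5 + 9 + 1 + 0 + 3 + 1 + 1 + 2 + 3 + 2 + 1 = 40

40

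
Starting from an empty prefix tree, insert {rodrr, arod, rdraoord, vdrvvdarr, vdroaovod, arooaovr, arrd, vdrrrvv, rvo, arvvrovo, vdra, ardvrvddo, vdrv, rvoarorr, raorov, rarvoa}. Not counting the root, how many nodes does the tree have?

Trace insertions, counting only characters that open a new branch:
  "rodrr" → 5 new (r, o, d, r, r)
  "arod" → 4 new (a, r, o, d)
  "rdraoord" → prefix "r" already present; 7 new (d, r, a, o, o, r, d)
  "vdrvvdarr" → 9 new (v, d, r, v, v, d, a, r, r)
  "vdroaovod" → prefix "vdr" already present; 6 new (o, a, o, v, o, d)
  "arooaovr" → prefix "aro" already present; 5 new (o, a, o, v, r)
  "arrd" → prefix "ar" already present; 2 new (r, d)
  "vdrrrvv" → prefix "vdr" already present; 4 new (r, r, v, v)
  "rvo" → prefix "r" already present; 2 new (v, o)
  "arvvrovo" → prefix "ar" already present; 6 new (v, v, r, o, v, o)
  "vdra" → prefix "vdr" already present; 1 new (a)
  "ardvrvddo" → prefix "ar" already present; 7 new (d, v, r, v, d, d, o)
  "vdrv" → prefix "vdrv" already present; 0 new (none)
  "rvoarorr" → prefix "rvo" already present; 5 new (a, r, o, r, r)
  "raorov" → prefix "r" already present; 5 new (a, o, r, o, v)
  "rarvoa" → prefix "ra" already present; 4 new (r, v, o, a)
Total nodes = 5 + 4 + 7 + 9 + 6 + 5 + 2 + 4 + 2 + 6 + 1 + 7 + 0 + 5 + 5 + 4 = 72

72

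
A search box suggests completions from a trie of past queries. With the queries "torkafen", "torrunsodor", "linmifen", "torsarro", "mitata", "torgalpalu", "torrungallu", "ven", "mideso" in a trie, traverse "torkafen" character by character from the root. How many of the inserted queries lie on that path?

1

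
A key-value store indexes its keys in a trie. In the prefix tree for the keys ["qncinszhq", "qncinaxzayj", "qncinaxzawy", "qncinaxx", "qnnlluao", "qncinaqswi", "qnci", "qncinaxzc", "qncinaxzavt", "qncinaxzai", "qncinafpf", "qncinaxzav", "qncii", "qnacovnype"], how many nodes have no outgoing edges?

A leaf is a node with no children — equivalently, the end of a word that is not a proper prefix of any other stored word.
Those words: "qnacovnype", "qncii", "qncinafpf", "qncinaqswi", "qncinaxx", "qncinaxzai", "qncinaxzavt", "qncinaxzawy", "qncinaxzayj", "qncinaxzc", "qncinszhq", "qnnlluao"
Leaf count: 12

12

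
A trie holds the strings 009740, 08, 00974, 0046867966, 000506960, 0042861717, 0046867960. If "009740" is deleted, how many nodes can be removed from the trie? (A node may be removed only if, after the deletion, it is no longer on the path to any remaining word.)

1

After clearing the end-marker at "009740", prune upward until reaching a node still needed by another word.
The suffix "0" (1 node) is used only by "009740"; "00974" is itself a stored word, so pruning stops there.
Nodes removed: 1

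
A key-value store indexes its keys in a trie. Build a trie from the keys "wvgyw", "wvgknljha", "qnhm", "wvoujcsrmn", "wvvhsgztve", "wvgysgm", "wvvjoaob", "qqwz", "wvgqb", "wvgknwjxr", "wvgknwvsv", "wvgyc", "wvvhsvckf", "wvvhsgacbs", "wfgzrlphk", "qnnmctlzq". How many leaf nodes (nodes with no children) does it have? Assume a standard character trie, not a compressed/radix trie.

A leaf is a node with no children — equivalently, the end of a word that is not a proper prefix of any other stored word.
Those words: "qnhm", "qnnmctlzq", "qqwz", "wfgzrlphk", "wvgknljha", "wvgknwjxr", "wvgknwvsv", "wvgqb", "wvgyc", "wvgysgm", "wvgyw", "wvoujcsrmn", "wvvhsgacbs", "wvvhsgztve", "wvvhsvckf", "wvvjoaob"
Leaf count: 16

16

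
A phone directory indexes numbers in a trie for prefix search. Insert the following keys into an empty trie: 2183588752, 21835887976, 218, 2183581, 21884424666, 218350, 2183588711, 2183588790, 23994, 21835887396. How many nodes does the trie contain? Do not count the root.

Trie structure (* marks end of a word):
(root)
└─ 2
   ├─ 1
   │  └─ 8 *
   │     ├─ 3
   │     │  └─ 5
   │     │     ├─ 0 *
   │     │     └─ 8
   │     │        ├─ 1 *
   │     │        └─ 8
   │     │           └─ 7
   │     │              ├─ 1
   │     │              │  └─ 1 *
   │     │              ├─ 3
   │     │              │  └─ 9
   │     │              │     └─ 6 *
   │     │              ├─ 5
   │     │              │  └─ 2 *
   │     │              └─ 9
   │     │                 ├─ 0 *
   │     │                 └─ 7
   │     │                    └─ 6 *
   │     └─ 8
   │        └─ 4
   │           └─ 4
   │              └─ 2
   │                 └─ 4
   │                    └─ 6
   │                       └─ 6
   │                          └─ 6 *
   └─ 3
      └─ 9
         └─ 9
            └─ 4 *
Counting every labelled node above: 33.

33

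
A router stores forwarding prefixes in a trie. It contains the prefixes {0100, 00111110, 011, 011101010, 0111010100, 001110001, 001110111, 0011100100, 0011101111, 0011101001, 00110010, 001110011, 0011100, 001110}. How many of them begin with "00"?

10

Filter for entries beginning with "00":
Matches: "00110010", "001110", "0011100", "001110001", "0011100100", "001110011", "0011101001", "001110111", "0011101111", "00111110"
Count: 10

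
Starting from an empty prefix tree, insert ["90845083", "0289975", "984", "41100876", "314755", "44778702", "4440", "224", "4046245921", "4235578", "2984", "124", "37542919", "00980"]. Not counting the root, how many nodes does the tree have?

75

For each word, the new-node count is its length minus the longest prefix already in the trie:
  "90845083" → 8 new (9, 0, 8, 4, 5, 0, 8, 3)
  "0289975" → 7 new (0, 2, 8, 9, 9, 7, 5)
  "984" → prefix "9" already present; 2 new (8, 4)
  "41100876" → 8 new (4, 1, 1, 0, 0, 8, 7, 6)
  "314755" → 6 new (3, 1, 4, 7, 5, 5)
  "44778702" → prefix "4" already present; 7 new (4, 7, 7, 8, 7, 0, 2)
  "4440" → prefix "44" already present; 2 new (4, 0)
  "224" → 3 new (2, 2, 4)
  "4046245921" → prefix "4" already present; 9 new (0, 4, 6, 2, 4, 5, 9, 2, 1)
  "4235578" → prefix "4" already present; 6 new (2, 3, 5, 5, 7, 8)
  "2984" → prefix "2" already present; 3 new (9, 8, 4)
  "124" → 3 new (1, 2, 4)
  "37542919" → prefix "3" already present; 7 new (7, 5, 4, 2, 9, 1, 9)
  "00980" → prefix "0" already present; 4 new (0, 9, 8, 0)
Total nodes = 8 + 7 + 2 + 8 + 6 + 7 + 2 + 3 + 9 + 6 + 3 + 3 + 7 + 4 = 75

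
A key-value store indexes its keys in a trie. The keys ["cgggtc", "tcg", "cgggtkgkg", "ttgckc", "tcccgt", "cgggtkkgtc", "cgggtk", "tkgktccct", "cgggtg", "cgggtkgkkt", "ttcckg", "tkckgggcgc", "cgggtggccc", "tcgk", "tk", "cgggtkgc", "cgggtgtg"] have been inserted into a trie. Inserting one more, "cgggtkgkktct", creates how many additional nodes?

"cgggtkgkkt" is already a path in the trie; the remaining "ct" must be added.
Each of the 2 remaining characters creates one node.

2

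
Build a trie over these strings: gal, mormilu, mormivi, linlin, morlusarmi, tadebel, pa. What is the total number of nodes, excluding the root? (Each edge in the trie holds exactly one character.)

34

Trace insertions, counting only characters that open a new branch:
  "gal" → 3 new (g, a, l)
  "mormilu" → 7 new (m, o, r, m, i, l, u)
  "mormivi" → prefix "mormi" already present; 2 new (v, i)
  "linlin" → 6 new (l, i, n, l, i, n)
  "morlusarmi" → prefix "mor" already present; 7 new (l, u, s, a, r, m, i)
  "tadebel" → 7 new (t, a, d, e, b, e, l)
  "pa" → 2 new (p, a)
Total nodes = 3 + 7 + 2 + 6 + 7 + 7 + 2 = 34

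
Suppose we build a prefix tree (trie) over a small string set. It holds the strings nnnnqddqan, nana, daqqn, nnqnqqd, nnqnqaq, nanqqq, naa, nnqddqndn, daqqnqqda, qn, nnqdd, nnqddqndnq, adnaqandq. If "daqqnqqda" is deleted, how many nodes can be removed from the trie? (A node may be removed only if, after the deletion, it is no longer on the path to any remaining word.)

4

Walk "daqqnqqda" from the leaf back toward the root, removing each node that no remaining word uses.
The suffix "qqda" (4 nodes) is used only by "daqqnqqda"; "daqqn" is itself a stored word, so pruning stops there.
Nodes removed: 4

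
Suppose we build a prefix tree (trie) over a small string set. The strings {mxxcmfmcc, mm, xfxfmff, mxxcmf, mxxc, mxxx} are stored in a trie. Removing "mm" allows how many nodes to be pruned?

1

Walk "mm" from the leaf back toward the root, removing each node that no remaining word uses.
The suffix "m" (1 node) is used only by "mm"; the node for "m" still has the child "x", so pruning stops there.
Nodes removed: 1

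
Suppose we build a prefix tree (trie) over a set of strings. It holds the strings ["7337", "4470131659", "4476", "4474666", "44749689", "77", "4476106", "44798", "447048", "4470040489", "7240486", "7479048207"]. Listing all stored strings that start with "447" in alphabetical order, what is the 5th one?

Filter for "447…" and sort: "4470040489", "4470131659", "447048", "4474666", "44749689", "4476", "4476106", "44798"
Position 5: 44749689

44749689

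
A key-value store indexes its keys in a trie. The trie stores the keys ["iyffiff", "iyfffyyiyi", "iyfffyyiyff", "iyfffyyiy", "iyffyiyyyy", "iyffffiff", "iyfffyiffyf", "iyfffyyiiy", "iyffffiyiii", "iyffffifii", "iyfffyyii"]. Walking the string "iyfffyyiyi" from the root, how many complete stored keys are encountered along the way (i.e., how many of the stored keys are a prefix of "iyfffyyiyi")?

2

Traverse "iyfffyyiyi" character by character; count nodes along the way that are marked as word ends.
Prefixes of the query that are stored words: "iyfffyyiy", "iyfffyyiyi"
Count: 2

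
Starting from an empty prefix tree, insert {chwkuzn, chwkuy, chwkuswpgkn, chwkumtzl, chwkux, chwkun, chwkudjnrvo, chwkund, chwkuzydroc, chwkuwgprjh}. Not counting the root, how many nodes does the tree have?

38

Trace insertions, counting only characters that open a new branch:
  "chwkuzn" → 7 new (c, h, w, k, u, z, n)
  "chwkuy" → prefix "chwku" already present; 1 new (y)
  "chwkuswpgkn" → prefix "chwku" already present; 6 new (s, w, p, g, k, n)
  "chwkumtzl" → prefix "chwku" already present; 4 new (m, t, z, l)
  "chwkux" → prefix "chwku" already present; 1 new (x)
  "chwkun" → prefix "chwku" already present; 1 new (n)
  "chwkudjnrvo" → prefix "chwku" already present; 6 new (d, j, n, r, v, o)
  "chwkund" → prefix "chwkun" already present; 1 new (d)
  "chwkuzydroc" → prefix "chwkuz" already present; 5 new (y, d, r, o, c)
  "chwkuwgprjh" → prefix "chwku" already present; 6 new (w, g, p, r, j, h)
Total nodes = 7 + 1 + 6 + 4 + 1 + 1 + 6 + 1 + 5 + 6 = 38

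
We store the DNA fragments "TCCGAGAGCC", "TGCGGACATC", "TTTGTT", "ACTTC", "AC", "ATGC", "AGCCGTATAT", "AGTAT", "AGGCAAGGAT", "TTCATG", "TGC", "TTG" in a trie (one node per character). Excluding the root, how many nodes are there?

57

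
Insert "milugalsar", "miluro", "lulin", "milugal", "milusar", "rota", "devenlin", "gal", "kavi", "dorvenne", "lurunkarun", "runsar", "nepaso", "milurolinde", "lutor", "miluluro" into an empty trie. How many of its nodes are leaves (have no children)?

Leaves are exactly the stored words that no other stored word extends.
Those words: "devenlin", "dorvenne", "gal", "kavi", "lulin", "lurunkarun", "lutor", "milugalsar", "miluluro", "milurolinde", "milusar", "nepaso", "rota", "runsar"
Leaf count: 14

14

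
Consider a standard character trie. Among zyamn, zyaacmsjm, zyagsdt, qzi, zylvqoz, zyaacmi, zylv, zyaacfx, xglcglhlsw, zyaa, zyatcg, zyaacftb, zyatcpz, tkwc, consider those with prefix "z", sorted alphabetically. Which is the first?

zyaa

Filter for "z…" and sort: "zyaa", "zyaacftb", "zyaacfx", "zyaacmi", "zyaacmsjm", "zyagsdt", "zyamn", "zyatcg", "zyatcpz", "zylv", "zylvqoz"
The 1st is zyaa.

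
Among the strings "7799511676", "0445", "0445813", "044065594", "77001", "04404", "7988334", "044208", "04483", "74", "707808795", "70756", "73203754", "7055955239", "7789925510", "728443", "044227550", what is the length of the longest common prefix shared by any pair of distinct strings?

4

Equivalently: take the maximum, over all pairs, of their longest common prefix length.
e.g. "04404" and "044065594" share the prefix "0440" of length 4; no pair shares a longer one.
Longest shared-prefix length: 4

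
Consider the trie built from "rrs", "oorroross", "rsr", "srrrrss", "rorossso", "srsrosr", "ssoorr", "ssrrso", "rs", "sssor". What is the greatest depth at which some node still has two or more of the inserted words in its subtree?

2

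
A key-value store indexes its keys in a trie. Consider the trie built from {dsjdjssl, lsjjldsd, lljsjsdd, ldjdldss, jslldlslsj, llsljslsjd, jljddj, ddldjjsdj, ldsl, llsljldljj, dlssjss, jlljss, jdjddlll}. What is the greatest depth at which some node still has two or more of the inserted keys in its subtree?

5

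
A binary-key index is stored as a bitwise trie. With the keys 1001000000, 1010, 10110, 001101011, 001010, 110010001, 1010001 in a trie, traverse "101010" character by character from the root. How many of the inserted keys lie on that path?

Check each prefix of "101010" against the stored set — each match is an end-marker on the path.
Prefixes of the query that are stored words: "1010"
Count: 1

1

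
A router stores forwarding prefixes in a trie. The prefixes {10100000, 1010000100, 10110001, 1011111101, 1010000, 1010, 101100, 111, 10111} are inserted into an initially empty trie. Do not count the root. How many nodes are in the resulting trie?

24

Trie structure (* marks end of a word):
(root)
└─ 1
   ├─ 0
   │  └─ 1
   │     ├─ 0 *
   │     │  └─ 0
   │     │     └─ 0
   │     │        └─ 0 *
   │     │           ├─ 0 *
   │     │           └─ 1
   │     │              └─ 0
   │     │                 └─ 0 *
   │     └─ 1
   │        ├─ 0
   │        │  └─ 0 *
   │        │     └─ 0
   │        │        └─ 1 *
   │        └─ 1 *
   │           └─ 1
   │              └─ 1
   │                 └─ 1
   │                    └─ 0
   │                       └─ 1 *
   └─ 1
      └─ 1 *
Counting every labelled node above: 24.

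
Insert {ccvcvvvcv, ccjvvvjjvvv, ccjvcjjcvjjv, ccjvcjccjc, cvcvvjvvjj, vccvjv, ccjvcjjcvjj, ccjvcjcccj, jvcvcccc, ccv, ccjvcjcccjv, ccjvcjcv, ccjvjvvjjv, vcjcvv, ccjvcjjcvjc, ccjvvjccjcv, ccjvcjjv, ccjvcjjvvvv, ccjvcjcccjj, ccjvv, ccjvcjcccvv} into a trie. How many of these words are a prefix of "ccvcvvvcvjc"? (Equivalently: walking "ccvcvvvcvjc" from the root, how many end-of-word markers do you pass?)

Check each prefix of "ccvcvvvcvjc" against the stored set — each match is an end-marker on the path.
Prefixes of the query that are stored words: "ccv", "ccvcvvvcv"
Count: 2

2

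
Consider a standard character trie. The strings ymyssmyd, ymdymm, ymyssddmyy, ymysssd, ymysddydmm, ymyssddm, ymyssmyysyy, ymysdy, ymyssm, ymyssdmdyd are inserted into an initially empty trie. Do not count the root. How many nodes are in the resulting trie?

34

Trie structure (* marks end of a word):
(root)
└─ y
   └─ m
      ├─ d
      │  └─ y
      │     └─ m
      │        └─ m *
      └─ y
         └─ s
            ├─ d
            │  ├─ d
            │  │  └─ y
            │  │     └─ d
            │  │        └─ m
            │  │           └─ m *
            │  └─ y *
            └─ s
               ├─ d
               │  ├─ d
               │  │  └─ m *
               │  │     └─ y
               │  │        └─ y *
               │  └─ m
               │     └─ d
               │        └─ y
               │           └─ d *
               ├─ m *
               │  └─ y
               │     ├─ d *
               │     └─ y
               │        └─ s
               │           └─ y
               │              └─ y *
               └─ s
                  └─ d *
Counting every labelled node above: 34.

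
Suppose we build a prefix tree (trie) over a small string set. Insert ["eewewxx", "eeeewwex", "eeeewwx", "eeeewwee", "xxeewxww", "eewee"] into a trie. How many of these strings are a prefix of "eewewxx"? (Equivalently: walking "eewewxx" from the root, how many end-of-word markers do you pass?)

Walk "eewewxx" from the root; an end-of-word marker is hit whenever a stored word is a prefix of "eewewxx".
Prefixes of the query that are stored words: "eewewxx"
Count: 1

1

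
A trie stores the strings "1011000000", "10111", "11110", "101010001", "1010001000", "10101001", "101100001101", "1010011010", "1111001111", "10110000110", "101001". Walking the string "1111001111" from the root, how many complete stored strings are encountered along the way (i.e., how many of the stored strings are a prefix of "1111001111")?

Traverse "1111001111" character by character; count nodes along the way that are marked as word ends.
Prefixes of the query that are stored words: "11110", "1111001111"
Count: 2

2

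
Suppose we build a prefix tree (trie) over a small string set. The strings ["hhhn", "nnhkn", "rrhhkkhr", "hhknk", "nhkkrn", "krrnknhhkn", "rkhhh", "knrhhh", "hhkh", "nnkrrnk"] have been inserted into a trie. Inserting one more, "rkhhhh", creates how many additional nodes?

1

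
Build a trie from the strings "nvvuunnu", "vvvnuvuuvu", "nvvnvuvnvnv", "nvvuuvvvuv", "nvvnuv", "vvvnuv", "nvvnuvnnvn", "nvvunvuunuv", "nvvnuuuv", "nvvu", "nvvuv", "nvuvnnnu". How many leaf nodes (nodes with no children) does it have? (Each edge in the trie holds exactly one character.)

9

Leaves are exactly the stored words that no other stored word extends.
Those words: "nvuvnnnu", "nvvnuuuv", "nvvnuvnnvn", "nvvnvuvnvnv", "nvvunvuunuv", "nvvuunnu", "nvvuuvvvuv", "nvvuv", "vvvnuvuuvu"
Leaf count: 9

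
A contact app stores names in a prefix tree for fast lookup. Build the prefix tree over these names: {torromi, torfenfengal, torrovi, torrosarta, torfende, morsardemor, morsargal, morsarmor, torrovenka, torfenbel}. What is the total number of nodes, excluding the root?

49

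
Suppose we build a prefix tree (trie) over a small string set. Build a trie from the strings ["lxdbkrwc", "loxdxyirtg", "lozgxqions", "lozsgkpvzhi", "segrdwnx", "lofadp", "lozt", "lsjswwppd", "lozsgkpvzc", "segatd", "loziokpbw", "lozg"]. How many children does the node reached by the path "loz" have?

4

The children of the "loz" node are the distinct next characters among strings starting with "loz".
Characters that immediately follow "loz" among the stored strings: {g, i, s, t}.
That node has 4 child edges.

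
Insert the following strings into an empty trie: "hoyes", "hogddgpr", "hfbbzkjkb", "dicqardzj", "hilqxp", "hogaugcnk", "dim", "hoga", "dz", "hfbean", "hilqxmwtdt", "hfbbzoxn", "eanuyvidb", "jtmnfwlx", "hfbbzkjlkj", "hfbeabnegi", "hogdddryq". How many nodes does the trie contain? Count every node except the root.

81

Trace insertions, counting only characters that open a new branch:
  "hoyes" → 5 new (h, o, y, e, s)
  "hogddgpr" → prefix "ho" already present; 6 new (g, d, d, g, p, r)
  "hfbbzkjkb" → prefix "h" already present; 8 new (f, b, b, z, k, j, k, b)
  "dicqardzj" → 9 new (d, i, c, q, a, r, d, z, j)
  "hilqxp" → prefix "h" already present; 5 new (i, l, q, x, p)
  "hogaugcnk" → prefix "hog" already present; 6 new (a, u, g, c, n, k)
  "dim" → prefix "di" already present; 1 new (m)
  "hoga" → prefix "hoga" already present; 0 new (none)
  "dz" → prefix "d" already present; 1 new (z)
  "hfbean" → prefix "hfb" already present; 3 new (e, a, n)
  "hilqxmwtdt" → prefix "hilqx" already present; 5 new (m, w, t, d, t)
  "hfbbzoxn" → prefix "hfbbz" already present; 3 new (o, x, n)
  "eanuyvidb" → 9 new (e, a, n, u, y, v, i, d, b)
  "jtmnfwlx" → 8 new (j, t, m, n, f, w, l, x)
  "hfbbzkjlkj" → prefix "hfbbzkj" already present; 3 new (l, k, j)
  "hfbeabnegi" → prefix "hfbea" already present; 5 new (b, n, e, g, i)
  "hogdddryq" → prefix "hogdd" already present; 4 new (d, r, y, q)
Total nodes = 5 + 6 + 8 + 9 + 5 + 6 + 1 + 0 + 1 + 3 + 5 + 3 + 9 + 8 + 3 + 5 + 4 = 81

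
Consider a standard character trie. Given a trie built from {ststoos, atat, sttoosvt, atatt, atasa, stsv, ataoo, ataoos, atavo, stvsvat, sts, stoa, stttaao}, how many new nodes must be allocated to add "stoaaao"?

3

"stoa" is already a path in the trie; the remaining "aao" must be added.
New nodes needed: |"stoaaao"| − 4 = 7 − 4 = 3.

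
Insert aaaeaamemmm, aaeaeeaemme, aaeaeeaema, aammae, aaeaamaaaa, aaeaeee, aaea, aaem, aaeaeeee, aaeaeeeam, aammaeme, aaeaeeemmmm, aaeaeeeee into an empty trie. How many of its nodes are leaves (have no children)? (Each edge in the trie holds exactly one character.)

Leaves are exactly the stored words that no other stored word extends.
Those words: "aaaeaamemmm", "aaeaamaaaa", "aaeaeeaema", "aaeaeeaemme", "aaeaeeeam", "aaeaeeeee", "aaeaeeemmmm", "aaem", "aammaeme"
Leaf count: 9

9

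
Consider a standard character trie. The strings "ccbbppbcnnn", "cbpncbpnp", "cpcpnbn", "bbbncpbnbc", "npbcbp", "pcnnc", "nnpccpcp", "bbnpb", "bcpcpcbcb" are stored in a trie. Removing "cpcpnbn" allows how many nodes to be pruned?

Walk "cpcpnbn" from the leaf back toward the root, removing each node that no remaining word uses.
The suffix "pcpnbn" (6 nodes) is used only by "cpcpnbn"; the node for "c" still has the child "c", so pruning stops there.
Nodes removed: 6

6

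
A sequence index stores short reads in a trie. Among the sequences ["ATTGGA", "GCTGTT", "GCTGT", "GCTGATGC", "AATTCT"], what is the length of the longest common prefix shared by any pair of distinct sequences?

Equivalently: take the maximum, over all pairs, of their longest common prefix length.
e.g. "GCTGT" and "GCTGTT" share the prefix "GCTGT" of length 5; no pair shares a longer one.
Longest shared-prefix length: 5

5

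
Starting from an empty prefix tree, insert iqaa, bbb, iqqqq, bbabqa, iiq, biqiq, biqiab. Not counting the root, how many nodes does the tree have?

Trie structure (* marks end of a word):
(root)
├─ b
│  ├─ b
│  │  ├─ a
│  │  │  └─ b
│  │  │     └─ q
│  │  │        └─ a *
│  │  └─ b *
│  └─ i
│     └─ q
│        └─ i
│           ├─ a
│           │  └─ b *
│           └─ q *
└─ i
   ├─ i
   │  └─ q *
   └─ q
      ├─ a
      │  └─ a *
      └─ q
         └─ q
            └─ q *
Counting every labelled node above: 22.

22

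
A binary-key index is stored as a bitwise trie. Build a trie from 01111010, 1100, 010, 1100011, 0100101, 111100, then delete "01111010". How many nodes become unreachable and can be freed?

6

After clearing the end-marker at "01111010", prune upward until reaching a node still needed by another word.
The suffix "111010" (6 nodes) is used only by "01111010"; the node for "01" still has the child "0", so pruning stops there.
Nodes removed: 6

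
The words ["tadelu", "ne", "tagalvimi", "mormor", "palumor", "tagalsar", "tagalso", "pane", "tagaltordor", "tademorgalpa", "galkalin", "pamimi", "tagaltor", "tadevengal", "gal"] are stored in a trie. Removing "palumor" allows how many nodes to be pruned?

5

After clearing the end-marker at "palumor", prune upward until reaching a node still needed by another word.
The suffix "lumor" (5 nodes) is used only by "palumor"; the node for "pa" still has the child "n", so pruning stops there.
Nodes removed: 5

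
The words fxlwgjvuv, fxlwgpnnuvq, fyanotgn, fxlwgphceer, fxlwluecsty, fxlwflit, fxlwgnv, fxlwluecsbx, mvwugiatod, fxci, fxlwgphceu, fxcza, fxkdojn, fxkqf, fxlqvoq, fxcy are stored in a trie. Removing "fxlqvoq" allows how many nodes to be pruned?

4

After clearing the end-marker at "fxlqvoq", prune upward until reaching a node still needed by another word.
The suffix "qvoq" (4 nodes) is used only by "fxlqvoq"; the node for "fxl" still has the child "w", so pruning stops there.
Nodes removed: 4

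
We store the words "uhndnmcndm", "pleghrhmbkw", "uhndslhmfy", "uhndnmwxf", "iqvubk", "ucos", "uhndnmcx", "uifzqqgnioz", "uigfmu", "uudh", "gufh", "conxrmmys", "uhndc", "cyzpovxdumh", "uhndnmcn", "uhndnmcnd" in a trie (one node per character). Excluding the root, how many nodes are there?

Insert word by word; a character creates a node only if that edge doesn't already exist:
  "uhndnmcndm" → 10 new (u, h, n, d, n, m, c, n, d, m)
  "pleghrhmbkw" → 11 new (p, l, e, g, h, r, h, m, b, k, w)
  "uhndslhmfy" → prefix "uhnd" already present; 6 new (s, l, h, m, f, y)
  "uhndnmwxf" → prefix "uhndnm" already present; 3 new (w, x, f)
  "iqvubk" → 6 new (i, q, v, u, b, k)
  "ucos" → prefix "u" already present; 3 new (c, o, s)
  "uhndnmcx" → prefix "uhndnmc" already present; 1 new (x)
  "uifzqqgnioz" → prefix "u" already present; 10 new (i, f, z, q, q, g, n, i, o, z)
  "uigfmu" → prefix "ui" already present; 4 new (g, f, m, u)
  "uudh" → prefix "u" already present; 3 new (u, d, h)
  "gufh" → 4 new (g, u, f, h)
  "conxrmmys" → 9 new (c, o, n, x, r, m, m, y, s)
  "uhndc" → prefix "uhnd" already present; 1 new (c)
  "cyzpovxdumh" → prefix "c" already present; 10 new (y, z, p, o, v, x, d, u, m, h)
  "uhndnmcn" → prefix "uhndnmcn" already present; 0 new (none)
  "uhndnmcnd" → prefix "uhndnmcnd" already present; 0 new (none)
Total nodes = 10 + 11 + 6 + 3 + 6 + 3 + 1 + 10 + 4 + 3 + 4 + 9 + 1 + 10 + 0 + 0 = 81

81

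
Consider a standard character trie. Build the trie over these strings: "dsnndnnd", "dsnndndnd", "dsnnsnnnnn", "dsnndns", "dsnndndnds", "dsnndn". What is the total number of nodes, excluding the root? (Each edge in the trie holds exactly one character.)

19

Insert word by word; a character creates a node only if that edge doesn't already exist:
  "dsnndnnd" → 8 new (d, s, n, n, d, n, n, d)
  "dsnndndnd" → prefix "dsnndn" already present; 3 new (d, n, d)
  "dsnnsnnnnn" → prefix "dsnn" already present; 6 new (s, n, n, n, n, n)
  "dsnndns" → prefix "dsnndn" already present; 1 new (s)
  "dsnndndnds" → prefix "dsnndndnd" already present; 1 new (s)
  "dsnndn" → prefix "dsnndn" already present; 0 new (none)
Total nodes = 8 + 3 + 6 + 1 + 1 + 0 = 19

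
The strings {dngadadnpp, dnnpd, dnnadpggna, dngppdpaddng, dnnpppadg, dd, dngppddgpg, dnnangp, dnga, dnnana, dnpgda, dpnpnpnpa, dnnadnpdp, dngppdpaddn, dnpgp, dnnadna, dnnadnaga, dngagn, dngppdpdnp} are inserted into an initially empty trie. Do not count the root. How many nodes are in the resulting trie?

Insert word by word; a character creates a node only if that edge doesn't already exist:
  "dngadadnpp" → 10 new (d, n, g, a, d, a, d, n, p, p)
  "dnnpd" → prefix "dn" already present; 3 new (n, p, d)
  "dnnadpggna" → prefix "dnn" already present; 7 new (a, d, p, g, g, n, a)
  "dngppdpaddng" → prefix "dng" already present; 9 new (p, p, d, p, a, d, d, n, g)
  "dnnpppadg" → prefix "dnnp" already present; 5 new (p, p, a, d, g)
  "dd" → prefix "d" already present; 1 new (d)
  "dngppddgpg" → prefix "dngppd" already present; 4 new (d, g, p, g)
  "dnnangp" → prefix "dnna" already present; 3 new (n, g, p)
  "dnga" → prefix "dnga" already present; 0 new (none)
  "dnnana" → prefix "dnnan" already present; 1 new (a)
  "dnpgda" → prefix "dn" already present; 4 new (p, g, d, a)
  "dpnpnpnpa" → prefix "d" already present; 8 new (p, n, p, n, p, n, p, a)
  "dnnadnpdp" → prefix "dnnad" already present; 4 new (n, p, d, p)
  "dngppdpaddn" → prefix "dngppdpaddn" already present; 0 new (none)
  "dnpgp" → prefix "dnpg" already present; 1 new (p)
  "dnnadna" → prefix "dnnadn" already present; 1 new (a)
  "dnnadnaga" → prefix "dnnadna" already present; 2 new (g, a)
  "dngagn" → prefix "dnga" already present; 2 new (g, n)
  "dngppdpdnp" → prefix "dngppdp" already present; 3 new (d, n, p)
Total nodes = 10 + 3 + 7 + 9 + 5 + 1 + 4 + 3 + 0 + 1 + 4 + 8 + 4 + 0 + 1 + 1 + 2 + 2 + 3 = 68

68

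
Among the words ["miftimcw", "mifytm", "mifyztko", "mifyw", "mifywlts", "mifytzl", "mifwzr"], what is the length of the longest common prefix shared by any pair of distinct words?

The deepest shared node is where two words last agree before diverging.
"mifytm" and "mifytzl" agree on "mifyt" (5 characters) before diverging; nothing deeper is shared.
Longest shared-prefix length: 5

5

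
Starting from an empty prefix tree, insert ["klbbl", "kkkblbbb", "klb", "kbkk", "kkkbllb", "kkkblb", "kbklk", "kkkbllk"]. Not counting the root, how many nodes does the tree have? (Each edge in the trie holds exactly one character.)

Count nodes per top-level branch (shared prefixes stored once):
  'k'-branch (kbkk, kbklk, kkkblb, kkkblbbb, kkkbllb, kkkbllk, klb, klbbl): 20 nodes
Sum: 20

20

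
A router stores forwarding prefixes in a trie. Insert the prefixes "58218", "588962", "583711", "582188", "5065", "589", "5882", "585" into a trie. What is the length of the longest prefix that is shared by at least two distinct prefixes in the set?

5

Equivalently: take the maximum, over all pairs, of their longest common prefix length.
e.g. "58218" and "582188" share the prefix "58218" of length 5; no pair shares a longer one.
Longest shared-prefix length: 5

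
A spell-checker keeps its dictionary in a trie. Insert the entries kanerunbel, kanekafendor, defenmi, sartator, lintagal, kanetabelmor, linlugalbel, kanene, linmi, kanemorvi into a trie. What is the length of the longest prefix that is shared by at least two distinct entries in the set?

Equivalently: take the maximum, over all pairs, of their longest common prefix length.
"kanekafendor" and "kanemorvi" agree on "kane" (4 characters) before diverging; nothing deeper is shared.
Longest shared-prefix length: 4

4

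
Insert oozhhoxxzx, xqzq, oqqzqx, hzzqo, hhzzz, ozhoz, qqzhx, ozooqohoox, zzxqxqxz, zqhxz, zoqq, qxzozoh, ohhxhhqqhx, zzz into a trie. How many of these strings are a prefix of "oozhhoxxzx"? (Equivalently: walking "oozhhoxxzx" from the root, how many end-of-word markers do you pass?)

1

Walk "oozhhoxxzx" from the root; an end-of-word marker is hit whenever a stored word is a prefix of "oozhhoxxzx".
Prefixes of the query that are stored words: "oozhhoxxzx"
Count: 1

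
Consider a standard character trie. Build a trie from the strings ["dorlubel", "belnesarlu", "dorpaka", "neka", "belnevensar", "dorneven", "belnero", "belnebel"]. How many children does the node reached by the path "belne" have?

4

The children of the "belne" node are the distinct next characters among strings starting with "belne".
Characters that immediately follow "belne" among the stored strings: {b, r, s, v}.
That node has 4 child edges.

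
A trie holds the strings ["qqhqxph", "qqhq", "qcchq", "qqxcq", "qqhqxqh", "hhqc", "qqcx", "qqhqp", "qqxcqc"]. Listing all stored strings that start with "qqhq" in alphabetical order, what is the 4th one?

Filter for "qqhq…" and sort: "qqhq", "qqhqp", "qqhqxph", "qqhqxqh"
Position 4: qqhqxqh

qqhqxqh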